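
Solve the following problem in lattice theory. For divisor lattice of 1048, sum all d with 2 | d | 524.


Interval [2,524] in divisors of 1048: [2, 4, 262, 524]
Sum = 792


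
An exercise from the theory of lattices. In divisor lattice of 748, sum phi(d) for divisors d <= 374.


Divisors of 748 up to 374: [1, 2, 4, 11, 17, 22, 34, 44, 68, 187, 374]
phi values: [1, 1, 2, 10, 16, 10, 16, 20, 32, 160, 160]
Sum = 428


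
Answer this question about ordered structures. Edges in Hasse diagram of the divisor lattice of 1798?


A cover relation a -< b holds when a < b with no c strictly between.
Cover relations:
  1 -< 2
  1 -< 29
  1 -< 31
  2 -< 58
  2 -< 62
  29 -< 58
  29 -< 899
  31 -< 62
  ...4 more
Total: 12


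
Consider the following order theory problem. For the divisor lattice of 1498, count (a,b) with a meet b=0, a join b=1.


Complement pair (a,b): a meet b = bottom, a join b = top.
Here: gcd(a,b)=1 and lcm(a,b)=1498, i.e. a*b=1498 with a,b coprime.
Pairs found: (1,1498), (2,749), (7,214), (14,107), ... (4 more)
Total ordered pairs: 8


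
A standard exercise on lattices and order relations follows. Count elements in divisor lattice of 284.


Divisors of 284: [1, 2, 4, 71, 142, 284]
Count: 6


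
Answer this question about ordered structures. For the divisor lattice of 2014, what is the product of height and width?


Height = length of longest chain minus 1; width = size of largest antichain.
A maximum chain: 1 | 53 | 1007 | 2014  (height 3).
A maximum antichain: {2, 19, 53}  (width 3).
Product = 3 * 3 = 9


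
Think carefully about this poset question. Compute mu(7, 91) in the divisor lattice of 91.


In a divisor lattice, mu(a,b) = mu(b/a) where mu is the classical Mobius function.
b/a = 91/7 = 13
Prime factorization of 13: primes [13]
13 is squarefree with 1 prime factor(s), so mu(13) = (-1)^1 = -1


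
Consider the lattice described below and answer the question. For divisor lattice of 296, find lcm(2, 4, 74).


In a divisor lattice, join = lcm (least common multiple).
Compute lcm iteratively: start with first element, then lcm(current, next).
Elements: [2, 4, 74]
lcm(2,4) = 4
lcm(4,74) = 148
Final lcm = 148


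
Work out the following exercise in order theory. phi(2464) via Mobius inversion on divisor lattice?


phi(n) = n * prod_{p|n} (1 - 1/p).
Prime divisors of 2464: [2, 7, 11]
phi(2464) = 2464 * (1 - 1/2) * (1 - 1/7) * (1 - 1/11)
phi(2464) = 960


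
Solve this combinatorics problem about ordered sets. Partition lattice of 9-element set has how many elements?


B(n) = number of set partitions of an n-element set.
B(n) satisfies the recurrence: B(n+1) = sum_k C(n,k)*B(k).
B(9) = 21147


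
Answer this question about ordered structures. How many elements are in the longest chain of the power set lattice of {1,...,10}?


A chain is a totally ordered subset; we count the number of elements in a maximum chain.
Compute, for each element x, the size of the longest chain ending at x:
  {}: 1
  {1}: 2
  {2}: 2
  {3}: 2
  {4}: 2
  {5}: 2
  ...
A maximum chain: {} < {1} < {1,2} < {1,2,3} < {1,2,3,4} < {1,2,3,4,5} < {1,2,3,4,5,6} < {1,2,3,4,5,6,7} < {1,2,3,4,5,6,7,8} < {1,2,3,4,5,6,7,8,9} < {1,2,3,4,5,6,7,8,9,10}
Number of elements in the longest chain: 11


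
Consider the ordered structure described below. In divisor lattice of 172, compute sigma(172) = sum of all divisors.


sigma(n) = sum of divisors.
Divisors of 172: [1, 2, 4, 43, 86, 172]
Sum = 308


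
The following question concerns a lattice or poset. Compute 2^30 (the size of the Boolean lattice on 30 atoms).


Power set = 2^n.
2^30 = 1073741824


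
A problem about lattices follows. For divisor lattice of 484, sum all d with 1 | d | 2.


Interval [1,2] in divisors of 484: [1, 2]
Sum = 3


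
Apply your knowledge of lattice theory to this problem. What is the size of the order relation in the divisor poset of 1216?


The order relation is {(a,b) : a <= b}, reflexive so it includes (a,a).
Examples: (1,1), (1,1216), (1,152), (1,16), (1,19), ...
Total ordered pairs: 84


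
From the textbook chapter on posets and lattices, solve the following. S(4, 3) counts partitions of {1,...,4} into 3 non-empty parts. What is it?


S(n,k) = k*S(n-1,k) + S(n-1,k-1).
S(3,3) = 1, S(3,2) = 3
S(4,3) = 3*1 + 3 = 3 + 3
S(4,3) = 6


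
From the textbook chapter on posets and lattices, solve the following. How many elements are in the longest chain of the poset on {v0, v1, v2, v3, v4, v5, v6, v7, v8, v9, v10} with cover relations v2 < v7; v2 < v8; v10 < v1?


A chain is a totally ordered subset; we count the number of elements in a maximum chain.
Compute, for each element x, the size of the longest chain ending at x:
  v0: 1
  v2: 1
  v3: 1
  v4: 1
  v5: 1
  v6: 1
  ...
A maximum chain: v10 < v1
Number of elements in the longest chain: 2


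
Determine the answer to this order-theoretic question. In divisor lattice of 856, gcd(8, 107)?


Meet=gcd.
gcd(8,107)=1


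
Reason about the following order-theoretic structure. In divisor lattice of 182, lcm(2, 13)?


Join=lcm.
gcd(2,13)=1
lcm=26


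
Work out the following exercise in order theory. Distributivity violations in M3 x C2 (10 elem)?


Distributive law: a ^ (b v c) = (a ^ b) v (a ^ c).
Check all 10^3 = 1000 ordered triples (a,b,c).
  e.g. a=(a1,0), b=(a2,0), c=(a3,0): lhs=(a1,0) != rhs=(0,0)
  e.g. a=(a1,0), b=(a2,0), c=(a3,1): lhs=(a1,0) != rhs=(0,0)
Total violating triples: 48


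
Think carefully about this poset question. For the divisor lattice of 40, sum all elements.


sigma(n) = sum of divisors.
Divisors of 40: [1, 2, 4, 5, 8, 10, 20, 40]
Sum = 90


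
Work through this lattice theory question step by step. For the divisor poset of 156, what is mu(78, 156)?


In a divisor lattice, mu(a,b) = mu(b/a) where mu is the classical Mobius function.
b/a = 156/78 = 2
Prime factorization of 2: primes [2]
2 is squarefree with 1 prime factor(s), so mu(2) = (-1)^1 = -1


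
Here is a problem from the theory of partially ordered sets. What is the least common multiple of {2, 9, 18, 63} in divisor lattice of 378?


In a divisor lattice, join = lcm (least common multiple).
Compute lcm iteratively: start with first element, then lcm(current, next).
Elements: [2, 9, 18, 63]
lcm(2,9) = 18
lcm(18,18) = 18
lcm(18,63) = 126
Final lcm = 126


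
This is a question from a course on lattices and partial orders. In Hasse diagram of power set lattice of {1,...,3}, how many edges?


A cover relation a -< b holds when a < b with no c strictly between.
Cover relations:
  {} -< {1}
  {} -< {2}
  {} -< {3}
  {1} -< {1,2}
  {1} -< {1,3}
  {2} -< {1,2}
  {2} -< {2,3}
  {3} -< {1,3}
  ...4 more
Total: 12


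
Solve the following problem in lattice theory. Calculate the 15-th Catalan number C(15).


C(n) = C(2n, n) / (n+1).
C(30, 15) = 155117520
C(15) = 155117520 / 16 = 9694845


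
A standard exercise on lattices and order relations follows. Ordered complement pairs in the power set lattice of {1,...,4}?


Complement pair (a,b): a meet b = bottom, a join b = top.
Here: A intersect B = {} and A union B = {1,...,4}.
Pairs found: ({},{1,2,3,4}), ({1},{2,3,4}), ({2},{1,3,4}), ({3},{1,2,4}), ... (12 more)
Total ordered pairs: 16


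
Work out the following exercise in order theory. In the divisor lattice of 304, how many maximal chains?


A maximal chain goes from the minimum element to a maximal element via cover relations.
Counting all min-to-max paths in the cover graph.
Total maximal chains: 5


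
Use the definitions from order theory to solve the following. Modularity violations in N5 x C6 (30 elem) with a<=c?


Modular law: if a <= c then a v (b ^ c) = (a v b) ^ c.
Check all triples (a,b,c) with a <= c among 30 elements.
  e.g. a=(a,0), b=(c,0), c=(b,0): lhs=(a,0) != rhs=(b,0)
  e.g. a=(a,0), b=(c,1), c=(b,0): lhs=(a,0) != rhs=(b,0)
Total violating triples: 126


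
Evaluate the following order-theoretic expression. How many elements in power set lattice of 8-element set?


Power set = 2^n.
2^8 = 256


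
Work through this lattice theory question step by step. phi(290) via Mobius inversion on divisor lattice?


phi(n) = n * prod_{p|n} (1 - 1/p).
Prime divisors of 290: [2, 5, 29]
phi(290) = 290 * (1 - 1/2) * (1 - 1/5) * (1 - 1/29)
phi(290) = 112


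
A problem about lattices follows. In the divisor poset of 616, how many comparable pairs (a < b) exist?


A comparable pair {a,b} has a < b or b < a in the order.
Count unordered pairs where one element is strictly below the other.
Examples: {1,2}, {1,4}, {1,7}, {1,8}, ...
Total comparable pairs: 74


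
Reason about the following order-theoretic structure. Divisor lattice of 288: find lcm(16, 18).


In a divisor lattice, join = lcm (least common multiple).
gcd(16,18) = 2
lcm(16,18) = 16*18/gcd = 288/2 = 144


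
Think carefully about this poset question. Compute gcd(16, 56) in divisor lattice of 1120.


In a divisor lattice, meet = gcd (greatest common divisor).
By Euclidean algorithm or factoring: gcd(16,56) = 8


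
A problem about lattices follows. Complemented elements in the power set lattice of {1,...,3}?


An element a is complemented if some b has a meet b = bottom, a join b = top.
every subset A has complement S\A, so all elements are complemented.
Complemented elements: {}, {1}, {2}, {3}, {1,2}, {1,3}, ... (2 more)
Count: 8


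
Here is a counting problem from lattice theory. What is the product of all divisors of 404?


Divisors of 404: [1, 2, 4, 101, 202, 404]
Product = n^(d(n)/2) = 404^(6/2)
Product = 65939264


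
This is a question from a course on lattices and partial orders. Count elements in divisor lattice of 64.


Divisors of 64: [1, 2, 4, 8, 16, 32, 64]
Count: 7


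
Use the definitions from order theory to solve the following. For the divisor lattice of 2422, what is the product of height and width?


Height = length of longest chain minus 1; width = size of largest antichain.
A maximum chain: 1 | 173 | 1211 | 2422  (height 3).
A maximum antichain: {2, 7, 173}  (width 3).
Product = 3 * 3 = 9


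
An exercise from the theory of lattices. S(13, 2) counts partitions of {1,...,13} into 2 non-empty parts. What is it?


S(n,k) = k*S(n-1,k) + S(n-1,k-1).
S(12,2) = 2047, S(12,1) = 1
S(13,2) = 2*2047 + 1 = 4094 + 1
S(13,2) = 4095


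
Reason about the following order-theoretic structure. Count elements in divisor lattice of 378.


Divisors of 378: [1, 2, 3, 6, 7, 9, 14, 18, 21, 27, 42, 54, 63, 126, 189, 378]
Count: 16


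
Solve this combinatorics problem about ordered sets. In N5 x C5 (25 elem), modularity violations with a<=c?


Modular law: if a <= c then a v (b ^ c) = (a v b) ^ c.
Check all triples (a,b,c) with a <= c among 25 elements.
  e.g. a=(a,0), b=(c,0), c=(b,0): lhs=(a,0) != rhs=(b,0)
  e.g. a=(a,0), b=(c,1), c=(b,0): lhs=(a,0) != rhs=(b,0)
Total violating triples: 75


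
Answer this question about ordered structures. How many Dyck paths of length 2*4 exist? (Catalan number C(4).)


C(n) = C(2n, n) / (n+1).
C(8, 4) = 70
C(4) = 70 / 5 = 14


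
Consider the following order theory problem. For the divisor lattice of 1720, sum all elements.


sigma(n) = sum of divisors.
Divisors of 1720: [1, 2, 4, 5, 8, 10, 20, 40, 43, 86, 172, 215, 344, 430, 860, 1720]
Sum = 3960


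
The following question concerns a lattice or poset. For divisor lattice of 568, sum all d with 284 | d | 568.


Interval [284,568] in divisors of 568: [284, 568]
Sum = 852


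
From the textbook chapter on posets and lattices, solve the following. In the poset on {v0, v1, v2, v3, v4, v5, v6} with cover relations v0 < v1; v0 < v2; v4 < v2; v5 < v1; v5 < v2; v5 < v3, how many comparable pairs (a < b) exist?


A comparable pair {a,b} has a < b or b < a in the order.
Count unordered pairs where one element is strictly below the other.
Examples: {v0,v1}, {v0,v2}, {v1,v5}, {v2,v4}, ...
Total comparable pairs: 6


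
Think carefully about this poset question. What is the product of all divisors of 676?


Divisors of 676: [1, 2, 4, 13, 26, 52, 169, 338, 676]
Product = n^(d(n)/2) = 676^(9/2)
Product = 5429503678976


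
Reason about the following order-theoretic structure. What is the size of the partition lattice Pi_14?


B(n) = number of set partitions of an n-element set.
B(n) satisfies the recurrence: B(n+1) = sum_k C(n,k)*B(k).
B(14) = 190899322


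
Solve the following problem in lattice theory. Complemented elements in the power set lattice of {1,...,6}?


An element a is complemented if some b has a meet b = bottom, a join b = top.
every subset A has complement S\A, so all elements are complemented.
Complemented elements: {}, {1}, {2}, {3}, {4}, {5}, ... (58 more)
Count: 64


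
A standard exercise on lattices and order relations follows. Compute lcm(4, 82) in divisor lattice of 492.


In a divisor lattice, join = lcm (least common multiple).
gcd(4,82) = 2
lcm(4,82) = 4*82/gcd = 328/2 = 164


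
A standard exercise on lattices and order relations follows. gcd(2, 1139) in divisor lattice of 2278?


Meet=gcd.
gcd(2,1139)=1


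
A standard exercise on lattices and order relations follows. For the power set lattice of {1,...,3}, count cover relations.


A cover relation a -< b holds when a < b with no c strictly between.
Cover relations:
  {} -< {1}
  {} -< {2}
  {} -< {3}
  {1} -< {1,2}
  {1} -< {1,3}
  {2} -< {1,2}
  {2} -< {2,3}
  {3} -< {1,3}
  ...4 more
Total: 12


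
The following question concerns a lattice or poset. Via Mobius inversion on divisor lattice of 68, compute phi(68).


phi(n) = n * prod_{p|n} (1 - 1/p).
Prime divisors of 68: [2, 17]
phi(68) = 68 * (1 - 1/2) * (1 - 1/17)
phi(68) = 32


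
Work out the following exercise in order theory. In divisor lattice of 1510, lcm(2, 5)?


Join=lcm.
gcd(2,5)=1
lcm=10


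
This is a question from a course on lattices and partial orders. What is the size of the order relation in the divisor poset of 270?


The order relation is {(a,b) : a <= b}, reflexive so it includes (a,a).
Examples: (1,1), (1,10), (1,135), (1,15), (1,18), ...
Total ordered pairs: 90


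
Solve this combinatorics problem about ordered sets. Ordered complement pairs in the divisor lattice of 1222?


Complement pair (a,b): a meet b = bottom, a join b = top.
Here: gcd(a,b)=1 and lcm(a,b)=1222, i.e. a*b=1222 with a,b coprime.
Pairs found: (1,1222), (2,611), (13,94), (26,47), ... (4 more)
Total ordered pairs: 8


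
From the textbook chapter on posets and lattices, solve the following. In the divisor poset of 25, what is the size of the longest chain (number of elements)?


A chain is a totally ordered subset; we count the number of elements in a maximum chain.
Compute, for each element x, the size of the longest chain ending at x:
  1: 1
  5: 2
  25: 3
A maximum chain: 1 < 5 < 25
Number of elements in the longest chain: 3


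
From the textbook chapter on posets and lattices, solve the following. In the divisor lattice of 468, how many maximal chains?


A maximal chain goes from the minimum element to a maximal element via cover relations.
Counting all min-to-max paths in the cover graph.
Total maximal chains: 30


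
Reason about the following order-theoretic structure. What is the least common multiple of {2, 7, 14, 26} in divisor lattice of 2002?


In a divisor lattice, join = lcm (least common multiple).
Compute lcm iteratively: start with first element, then lcm(current, next).
Elements: [2, 7, 14, 26]
lcm(2,7) = 14
lcm(14,14) = 14
lcm(14,26) = 182
Final lcm = 182


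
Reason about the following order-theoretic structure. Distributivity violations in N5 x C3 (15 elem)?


Distributive law: a ^ (b v c) = (a ^ b) v (a ^ c).
Check all 15^3 = 3375 ordered triples (a,b,c).
  e.g. a=(b,0), b=(a,0), c=(c,0): lhs=(b,0) != rhs=(a,0)
  e.g. a=(b,0), b=(a,0), c=(c,1): lhs=(b,0) != rhs=(a,0)
Total violating triples: 54


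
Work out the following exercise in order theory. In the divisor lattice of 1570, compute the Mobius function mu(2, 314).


In a divisor lattice, mu(a,b) = mu(b/a) where mu is the classical Mobius function.
b/a = 314/2 = 157
Prime factorization of 157: primes [157]
157 is squarefree with 1 prime factor(s), so mu(157) = (-1)^1 = -1


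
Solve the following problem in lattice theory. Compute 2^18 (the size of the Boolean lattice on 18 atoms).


Power set = 2^n.
2^18 = 262144


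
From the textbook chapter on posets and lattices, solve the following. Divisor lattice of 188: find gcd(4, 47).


In a divisor lattice, meet = gcd (greatest common divisor).
By Euclidean algorithm or factoring: gcd(4,47) = 1


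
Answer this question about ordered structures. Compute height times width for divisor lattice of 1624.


Height = length of longest chain minus 1; width = size of largest antichain.
A maximum chain: 1 | 29 | 203 | 406 | 812 | 1624  (height 5).
A maximum antichain: {4, 14, 58, 203}  (width 4).
Product = 5 * 4 = 20


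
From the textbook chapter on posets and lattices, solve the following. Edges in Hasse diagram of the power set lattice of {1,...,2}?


A cover relation a -< b holds when a < b with no c strictly between.
Cover relations:
  {} -< {1}
  {} -< {2}
  {1} -< {1,2}
  {2} -< {1,2}
Total: 4


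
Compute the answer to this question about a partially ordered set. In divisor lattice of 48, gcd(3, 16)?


Meet=gcd.
gcd(3,16)=1


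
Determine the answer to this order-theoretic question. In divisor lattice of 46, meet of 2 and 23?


In a divisor lattice, meet = gcd (greatest common divisor).
By Euclidean algorithm or factoring: gcd(2,23) = 1


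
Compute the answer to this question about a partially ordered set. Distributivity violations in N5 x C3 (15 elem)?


Distributive law: a ^ (b v c) = (a ^ b) v (a ^ c).
Check all 15^3 = 3375 ordered triples (a,b,c).
  e.g. a=(b,0), b=(a,0), c=(c,0): lhs=(b,0) != rhs=(a,0)
  e.g. a=(b,0), b=(a,0), c=(c,1): lhs=(b,0) != rhs=(a,0)
Total violating triples: 54


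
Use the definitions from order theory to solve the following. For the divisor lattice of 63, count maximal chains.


A maximal chain goes from the minimum element to a maximal element via cover relations.
Counting all min-to-max paths in the cover graph.
Total maximal chains: 3


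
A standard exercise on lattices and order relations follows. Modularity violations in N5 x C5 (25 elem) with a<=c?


Modular law: if a <= c then a v (b ^ c) = (a v b) ^ c.
Check all triples (a,b,c) with a <= c among 25 elements.
  e.g. a=(a,0), b=(c,0), c=(b,0): lhs=(a,0) != rhs=(b,0)
  e.g. a=(a,0), b=(c,1), c=(b,0): lhs=(a,0) != rhs=(b,0)
Total violating triples: 75


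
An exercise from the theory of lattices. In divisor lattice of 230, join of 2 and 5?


In a divisor lattice, join = lcm (least common multiple).
gcd(2,5) = 1
lcm(2,5) = 2*5/gcd = 10/1 = 10


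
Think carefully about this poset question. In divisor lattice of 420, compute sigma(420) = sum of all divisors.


sigma(n) = sum of divisors.
Divisors of 420: [1, 2, 3, 4, 5, 6, 7, 10, 12, 14, 15, 20, 21, 28, 30, 35, 42, 60, 70, 84, 105, 140, 210, 420]
Sum = 1344


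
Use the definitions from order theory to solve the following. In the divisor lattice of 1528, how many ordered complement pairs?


Complement pair (a,b): a meet b = bottom, a join b = top.
Here: gcd(a,b)=1 and lcm(a,b)=1528, i.e. a*b=1528 with a,b coprime.
Pairs found: (1,1528), (8,191), (191,8), (1528,1)
Total ordered pairs: 4


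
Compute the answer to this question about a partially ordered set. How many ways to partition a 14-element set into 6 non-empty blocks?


S(n,k) = k*S(n-1,k) + S(n-1,k-1).
S(13,6) = 9321312, S(13,5) = 7508501
S(14,6) = 6*9321312 + 7508501 = 55927872 + 7508501
S(14,6) = 63436373


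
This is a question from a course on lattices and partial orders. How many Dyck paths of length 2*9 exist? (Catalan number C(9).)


C(n) = C(2n, n) / (n+1).
C(18, 9) = 48620
C(9) = 48620 / 10 = 4862


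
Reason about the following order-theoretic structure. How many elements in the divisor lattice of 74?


Divisors of 74: [1, 2, 37, 74]
Count: 4


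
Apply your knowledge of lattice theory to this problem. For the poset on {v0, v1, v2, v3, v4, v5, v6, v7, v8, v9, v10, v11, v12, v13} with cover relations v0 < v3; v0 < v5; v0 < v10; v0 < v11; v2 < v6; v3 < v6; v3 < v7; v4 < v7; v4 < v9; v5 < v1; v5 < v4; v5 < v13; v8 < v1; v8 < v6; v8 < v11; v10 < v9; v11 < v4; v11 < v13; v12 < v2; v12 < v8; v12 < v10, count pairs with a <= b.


The order relation is {(a,b) : a <= b}, reflexive so it includes (a,a).
Examples: (v0,v0), (v0,v1), (v0,v10), (v0,v11), (v0,v13), ...
Total ordered pairs: 56


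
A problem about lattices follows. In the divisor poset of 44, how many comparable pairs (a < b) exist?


A comparable pair {a,b} has a < b or b < a in the order.
Count unordered pairs where one element is strictly below the other.
Examples: {1,2}, {1,4}, {1,11}, {1,22}, ...
Total comparable pairs: 12


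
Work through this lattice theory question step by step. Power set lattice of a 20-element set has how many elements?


Power set = 2^n.
2^20 = 1048576


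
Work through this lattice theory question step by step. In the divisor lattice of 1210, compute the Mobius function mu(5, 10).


In a divisor lattice, mu(a,b) = mu(b/a) where mu is the classical Mobius function.
b/a = 10/5 = 2
Prime factorization of 2: primes [2]
2 is squarefree with 1 prime factor(s), so mu(2) = (-1)^1 = -1


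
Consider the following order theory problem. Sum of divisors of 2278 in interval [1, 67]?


Interval [1,67] in divisors of 2278: [1, 67]
Sum = 68


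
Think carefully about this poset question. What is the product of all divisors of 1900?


Divisors of 1900: [1, 2, 4, 5, 10, 19, 20, 25, 38, 50, 76, 95, 100, 190, 380, 475, 950, 1900]
Product = n^(d(n)/2) = 1900^(18/2)
Product = 322687697779000000000000000000


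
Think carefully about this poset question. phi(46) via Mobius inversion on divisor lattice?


phi(n) = n * prod_{p|n} (1 - 1/p).
Prime divisors of 46: [2, 23]
phi(46) = 46 * (1 - 1/2) * (1 - 1/23)
phi(46) = 22


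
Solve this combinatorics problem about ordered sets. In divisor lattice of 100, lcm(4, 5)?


Join=lcm.
gcd(4,5)=1
lcm=20


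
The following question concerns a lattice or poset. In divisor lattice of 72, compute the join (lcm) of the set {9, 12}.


In a divisor lattice, join = lcm (least common multiple).
Compute lcm iteratively: start with first element, then lcm(current, next).
Elements: [9, 12]
lcm(9,12) = 36
Final lcm = 36


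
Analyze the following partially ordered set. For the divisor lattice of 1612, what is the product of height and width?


Height = length of longest chain minus 1; width = size of largest antichain.
A maximum chain: 1 | 31 | 403 | 806 | 1612  (height 4).
A maximum antichain: {4, 26, 62, 403}  (width 4).
Product = 4 * 4 = 16


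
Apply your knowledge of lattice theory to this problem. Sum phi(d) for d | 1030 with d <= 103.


Divisors of 1030 up to 103: [1, 2, 5, 10, 103]
phi values: [1, 1, 4, 4, 102]
Sum = 112


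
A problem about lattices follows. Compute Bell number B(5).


B(n) = number of set partitions of an n-element set.
B(n) satisfies the recurrence: B(n+1) = sum_k C(n,k)*B(k).
B(5) = 52


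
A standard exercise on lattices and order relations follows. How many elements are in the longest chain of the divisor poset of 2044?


A chain is a totally ordered subset; we count the number of elements in a maximum chain.
Compute, for each element x, the size of the longest chain ending at x:
  1: 1
  2: 2
  7: 2
  73: 2
  4: 3
  14: 3
  ...
A maximum chain: 1 < 2 < 4 < 28 < 2044
Number of elements in the longest chain: 5


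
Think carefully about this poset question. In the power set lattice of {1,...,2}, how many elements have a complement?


An element a is complemented if some b has a meet b = bottom, a join b = top.
every subset A has complement S\A, so all elements are complemented.
Complemented elements: {}, {1}, {2}, {1,2}
Count: 4


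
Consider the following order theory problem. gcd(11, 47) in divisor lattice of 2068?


Meet=gcd.
gcd(11,47)=1


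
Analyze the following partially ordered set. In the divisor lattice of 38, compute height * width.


Height = length of longest chain minus 1; width = size of largest antichain.
A maximum chain: 1 | 19 | 38  (height 2).
A maximum antichain: {2, 19}  (width 2).
Product = 2 * 2 = 4


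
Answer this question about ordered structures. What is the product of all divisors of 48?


Divisors of 48: [1, 2, 3, 4, 6, 8, 12, 16, 24, 48]
Product = n^(d(n)/2) = 48^(10/2)
Product = 254803968


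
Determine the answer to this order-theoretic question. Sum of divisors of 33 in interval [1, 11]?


Interval [1,11] in divisors of 33: [1, 11]
Sum = 12


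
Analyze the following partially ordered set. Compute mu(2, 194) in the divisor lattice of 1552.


In a divisor lattice, mu(a,b) = mu(b/a) where mu is the classical Mobius function.
b/a = 194/2 = 97
Prime factorization of 97: primes [97]
97 is squarefree with 1 prime factor(s), so mu(97) = (-1)^1 = -1


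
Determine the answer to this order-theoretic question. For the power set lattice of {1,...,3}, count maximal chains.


A maximal chain goes from the minimum element to a maximal element via cover relations.
Counting all min-to-max paths in the cover graph.
Total maximal chains: 6


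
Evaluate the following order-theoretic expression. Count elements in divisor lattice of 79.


Divisors of 79: [1, 79]
Count: 2


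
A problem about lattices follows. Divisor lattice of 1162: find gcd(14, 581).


In a divisor lattice, meet = gcd (greatest common divisor).
By Euclidean algorithm or factoring: gcd(14,581) = 7


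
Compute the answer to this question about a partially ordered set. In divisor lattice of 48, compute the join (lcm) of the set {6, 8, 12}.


In a divisor lattice, join = lcm (least common multiple).
Compute lcm iteratively: start with first element, then lcm(current, next).
Elements: [6, 8, 12]
lcm(6,8) = 24
lcm(24,12) = 24
Final lcm = 24


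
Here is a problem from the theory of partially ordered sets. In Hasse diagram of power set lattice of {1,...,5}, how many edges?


A cover relation a -< b holds when a < b with no c strictly between.
Cover relations:
  {} -< {1}
  {} -< {2}
  {} -< {3}
  {} -< {4}
  {} -< {5}
  {1} -< {1,2}
  {1} -< {1,3}
  {1} -< {1,4}
  ...72 more
Total: 80


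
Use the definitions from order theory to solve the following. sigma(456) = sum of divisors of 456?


sigma(n) = sum of divisors.
Divisors of 456: [1, 2, 3, 4, 6, 8, 12, 19, 24, 38, 57, 76, 114, 152, 228, 456]
Sum = 1200


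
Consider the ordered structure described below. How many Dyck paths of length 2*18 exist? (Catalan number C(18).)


C(n) = C(2n, n) / (n+1).
C(36, 18) = 9075135300
C(18) = 9075135300 / 19 = 477638700


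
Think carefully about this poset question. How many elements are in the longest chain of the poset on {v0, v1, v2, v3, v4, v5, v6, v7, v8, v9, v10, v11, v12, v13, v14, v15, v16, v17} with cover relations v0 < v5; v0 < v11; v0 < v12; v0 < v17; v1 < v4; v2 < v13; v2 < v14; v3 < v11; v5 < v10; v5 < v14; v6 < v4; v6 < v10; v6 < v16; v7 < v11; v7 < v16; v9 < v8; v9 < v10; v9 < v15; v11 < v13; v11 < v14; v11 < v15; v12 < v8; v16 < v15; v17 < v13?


A chain is a totally ordered subset; we count the number of elements in a maximum chain.
Compute, for each element x, the size of the longest chain ending at x:
  v0: 1
  v1: 1
  v2: 1
  v3: 1
  v6: 1
  v7: 1
  ...
A maximum chain: v0 < v12 < v8
Number of elements in the longest chain: 3


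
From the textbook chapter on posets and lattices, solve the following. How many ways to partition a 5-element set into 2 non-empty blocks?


S(n,k) = k*S(n-1,k) + S(n-1,k-1).
S(4,2) = 7, S(4,1) = 1
S(5,2) = 2*7 + 1 = 14 + 1
S(5,2) = 15


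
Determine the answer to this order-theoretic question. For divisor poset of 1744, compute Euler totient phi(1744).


phi(n) = n * prod_{p|n} (1 - 1/p).
Prime divisors of 1744: [2, 109]
phi(1744) = 1744 * (1 - 1/2) * (1 - 1/109)
phi(1744) = 864


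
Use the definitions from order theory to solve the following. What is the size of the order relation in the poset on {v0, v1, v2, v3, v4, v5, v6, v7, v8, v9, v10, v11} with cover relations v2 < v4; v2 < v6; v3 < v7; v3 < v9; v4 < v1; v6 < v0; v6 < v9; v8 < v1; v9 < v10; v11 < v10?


The order relation is {(a,b) : a <= b}, reflexive so it includes (a,a).
Examples: (v0,v0), (v1,v1), (v10,v10), (v11,v10), (v11,v11), ...
Total ordered pairs: 28


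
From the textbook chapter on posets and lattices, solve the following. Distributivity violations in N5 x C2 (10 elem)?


Distributive law: a ^ (b v c) = (a ^ b) v (a ^ c).
Check all 10^3 = 1000 ordered triples (a,b,c).
  e.g. a=(b,0), b=(a,0), c=(c,0): lhs=(b,0) != rhs=(a,0)
  e.g. a=(b,0), b=(a,0), c=(c,1): lhs=(b,0) != rhs=(a,0)
Total violating triples: 16


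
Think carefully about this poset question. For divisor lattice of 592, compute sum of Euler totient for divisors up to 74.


Divisors of 592 up to 74: [1, 2, 4, 8, 16, 37, 74]
phi values: [1, 1, 2, 4, 8, 36, 36]
Sum = 88


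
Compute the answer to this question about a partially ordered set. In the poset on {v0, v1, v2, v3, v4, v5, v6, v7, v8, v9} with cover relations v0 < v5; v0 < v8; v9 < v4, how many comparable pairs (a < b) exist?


A comparable pair {a,b} has a < b or b < a in the order.
Count unordered pairs where one element is strictly below the other.
Examples: {v0,v5}, {v0,v8}, {v4,v9}
Total comparable pairs: 3


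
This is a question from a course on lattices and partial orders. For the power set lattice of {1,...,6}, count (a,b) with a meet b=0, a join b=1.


Complement pair (a,b): a meet b = bottom, a join b = top.
Here: A intersect B = {} and A union B = {1,...,6}.
Pairs found: ({},{1,2,3,4,5,6}), ({1},{2,3,4,5,6}), ({2},{1,3,4,5,6}), ({3},{1,2,4,5,6}), ... (60 more)
Total ordered pairs: 64


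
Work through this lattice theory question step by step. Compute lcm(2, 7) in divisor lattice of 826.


In a divisor lattice, join = lcm (least common multiple).
gcd(2,7) = 1
lcm(2,7) = 2*7/gcd = 14/1 = 14


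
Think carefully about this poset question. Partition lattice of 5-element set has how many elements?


B(n) = number of set partitions of an n-element set.
B(n) satisfies the recurrence: B(n+1) = sum_k C(n,k)*B(k).
B(5) = 52


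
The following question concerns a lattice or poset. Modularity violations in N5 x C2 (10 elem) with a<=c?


Modular law: if a <= c then a v (b ^ c) = (a v b) ^ c.
Check all triples (a,b,c) with a <= c among 10 elements.
  e.g. a=(a,0), b=(c,0), c=(b,0): lhs=(a,0) != rhs=(b,0)
  e.g. a=(a,0), b=(c,1), c=(b,0): lhs=(a,0) != rhs=(b,0)
Total violating triples: 6


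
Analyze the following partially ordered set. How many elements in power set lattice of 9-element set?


Power set = 2^n.
2^9 = 512


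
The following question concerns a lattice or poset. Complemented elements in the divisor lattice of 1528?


An element a is complemented if some b has a meet b = bottom, a join b = top.
a is complemented iff gcd(a, n/a)=1, i.e. a is a unitary divisor of 1528.
Complemented elements: 1, 8, 191, 1528
Count: 4


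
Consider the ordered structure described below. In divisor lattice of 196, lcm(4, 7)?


Join=lcm.
gcd(4,7)=1
lcm=28


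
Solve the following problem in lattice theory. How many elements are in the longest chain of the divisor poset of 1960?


A chain is a totally ordered subset; we count the number of elements in a maximum chain.
Compute, for each element x, the size of the longest chain ending at x:
  1: 1
  2: 2
  5: 2
  7: 2
  4: 3
  49: 3
  ...
A maximum chain: 1 < 2 < 4 < 8 < 40 < 280 < 1960
Number of elements in the longest chain: 7


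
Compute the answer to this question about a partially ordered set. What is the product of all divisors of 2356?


Divisors of 2356: [1, 2, 4, 19, 31, 38, 62, 76, 124, 589, 1178, 2356]
Product = n^(d(n)/2) = 2356^(12/2)
Product = 171021895939637088256


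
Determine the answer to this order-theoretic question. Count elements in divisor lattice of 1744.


Divisors of 1744: [1, 2, 4, 8, 16, 109, 218, 436, 872, 1744]
Count: 10


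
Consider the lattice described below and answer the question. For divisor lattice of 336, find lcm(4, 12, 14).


In a divisor lattice, join = lcm (least common multiple).
Compute lcm iteratively: start with first element, then lcm(current, next).
Elements: [4, 12, 14]
lcm(4,12) = 12
lcm(12,14) = 84
Final lcm = 84


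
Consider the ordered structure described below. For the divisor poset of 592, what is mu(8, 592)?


In a divisor lattice, mu(a,b) = mu(b/a) where mu is the classical Mobius function.
b/a = 592/8 = 74
Prime factorization of 74: primes [2, 37]
74 is squarefree with 2 prime factor(s), so mu(74) = (-1)^2 = 1


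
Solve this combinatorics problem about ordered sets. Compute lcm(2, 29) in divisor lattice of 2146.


In a divisor lattice, join = lcm (least common multiple).
gcd(2,29) = 1
lcm(2,29) = 2*29/gcd = 58/1 = 58


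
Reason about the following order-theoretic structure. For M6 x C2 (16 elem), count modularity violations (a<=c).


Modular law: if a <= c then a v (b ^ c) = (a v b) ^ c.
Check all triples (a,b,c) with a <= c among 16 elements.
This lattice is modular (diamonds M_m and their chain-products are modular).
Total violating triples: 0


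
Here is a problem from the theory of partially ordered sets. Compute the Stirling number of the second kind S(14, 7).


S(n,k) = k*S(n-1,k) + S(n-1,k-1).
S(13,7) = 5715424, S(13,6) = 9321312
S(14,7) = 7*5715424 + 9321312 = 40007968 + 9321312
S(14,7) = 49329280


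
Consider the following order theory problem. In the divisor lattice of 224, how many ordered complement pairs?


Complement pair (a,b): a meet b = bottom, a join b = top.
Here: gcd(a,b)=1 and lcm(a,b)=224, i.e. a*b=224 with a,b coprime.
Pairs found: (1,224), (7,32), (32,7), (224,1)
Total ordered pairs: 4


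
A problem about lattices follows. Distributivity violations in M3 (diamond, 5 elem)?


Distributive law: a ^ (b v c) = (a ^ b) v (a ^ c).
Check all 5^3 = 125 ordered triples (a,b,c).
  e.g. a=a1, b=a2, c=a3: lhs=a1 != rhs=0
  e.g. a=a1, b=a3, c=a2: lhs=a1 != rhs=0
Total violating triples: 6


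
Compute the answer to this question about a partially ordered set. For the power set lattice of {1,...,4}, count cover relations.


A cover relation a -< b holds when a < b with no c strictly between.
Cover relations:
  {} -< {1}
  {} -< {2}
  {} -< {3}
  {} -< {4}
  {1} -< {1,2}
  {1} -< {1,3}
  {1} -< {1,4}
  {2} -< {1,2}
  ...24 more
Total: 32


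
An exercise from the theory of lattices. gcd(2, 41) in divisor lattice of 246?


Meet=gcd.
gcd(2,41)=1


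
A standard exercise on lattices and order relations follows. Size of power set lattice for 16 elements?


Power set = 2^n.
2^16 = 65536


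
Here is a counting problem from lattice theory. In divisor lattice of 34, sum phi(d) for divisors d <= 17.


Divisors of 34 up to 17: [1, 2, 17]
phi values: [1, 1, 16]
Sum = 18


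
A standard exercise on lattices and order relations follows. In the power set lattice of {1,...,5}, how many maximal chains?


A maximal chain goes from the minimum element to a maximal element via cover relations.
Counting all min-to-max paths in the cover graph.
Total maximal chains: 120


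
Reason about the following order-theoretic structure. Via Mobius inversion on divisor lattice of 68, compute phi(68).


phi(n) = n * prod_{p|n} (1 - 1/p).
Prime divisors of 68: [2, 17]
phi(68) = 68 * (1 - 1/2) * (1 - 1/17)
phi(68) = 32


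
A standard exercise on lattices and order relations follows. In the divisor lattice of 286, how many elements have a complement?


An element a is complemented if some b has a meet b = bottom, a join b = top.
a is complemented iff gcd(a, n/a)=1, i.e. a is a unitary divisor of 286.
Complemented elements: 1, 2, 11, 13, 22, 26, ... (2 more)
Count: 8


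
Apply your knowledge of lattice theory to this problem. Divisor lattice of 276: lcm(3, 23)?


Join=lcm.
gcd(3,23)=1
lcm=69


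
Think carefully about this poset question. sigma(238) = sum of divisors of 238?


sigma(n) = sum of divisors.
Divisors of 238: [1, 2, 7, 14, 17, 34, 119, 238]
Sum = 432


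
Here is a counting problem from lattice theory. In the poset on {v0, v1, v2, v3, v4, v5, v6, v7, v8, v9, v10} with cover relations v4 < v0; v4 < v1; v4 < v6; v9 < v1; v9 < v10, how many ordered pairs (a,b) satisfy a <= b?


The order relation is {(a,b) : a <= b}, reflexive so it includes (a,a).
Examples: (v0,v0), (v1,v1), (v10,v10), (v2,v2), (v3,v3), ...
Total ordered pairs: 16


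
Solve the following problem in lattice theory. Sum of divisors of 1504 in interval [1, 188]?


Interval [1,188] in divisors of 1504: [1, 2, 4, 47, 94, 188]
Sum = 336


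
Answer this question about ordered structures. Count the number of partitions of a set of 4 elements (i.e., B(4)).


B(n) = number of set partitions of an n-element set.
B(n) satisfies the recurrence: B(n+1) = sum_k C(n,k)*B(k).
B(4) = 15


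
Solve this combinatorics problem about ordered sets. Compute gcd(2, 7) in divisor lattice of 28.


In a divisor lattice, meet = gcd (greatest common divisor).
By Euclidean algorithm or factoring: gcd(2,7) = 1


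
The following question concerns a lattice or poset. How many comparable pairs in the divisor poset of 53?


A comparable pair {a,b} has a < b or b < a in the order.
Count unordered pairs where one element is strictly below the other.
Examples: {1,53}
Total comparable pairs: 1


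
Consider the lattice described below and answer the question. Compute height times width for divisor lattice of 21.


Height = length of longest chain minus 1; width = size of largest antichain.
A maximum chain: 1 | 7 | 21  (height 2).
A maximum antichain: {3, 7}  (width 2).
Product = 2 * 2 = 4


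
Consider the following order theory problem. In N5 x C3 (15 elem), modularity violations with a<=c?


Modular law: if a <= c then a v (b ^ c) = (a v b) ^ c.
Check all triples (a,b,c) with a <= c among 15 elements.
  e.g. a=(a,0), b=(c,0), c=(b,0): lhs=(a,0) != rhs=(b,0)
  e.g. a=(a,0), b=(c,1), c=(b,0): lhs=(a,0) != rhs=(b,0)
Total violating triples: 18


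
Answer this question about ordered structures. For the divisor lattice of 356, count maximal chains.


A maximal chain goes from the minimum element to a maximal element via cover relations.
Counting all min-to-max paths in the cover graph.
Total maximal chains: 3


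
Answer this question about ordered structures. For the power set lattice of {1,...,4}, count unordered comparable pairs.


A comparable pair {a,b} has a < b or b < a in the order.
Count unordered pairs where one element is strictly below the other.
Examples: {{},{1}}, {{},{2}}, {{},{3}}, {{},{4}}, ...
Total comparable pairs: 65


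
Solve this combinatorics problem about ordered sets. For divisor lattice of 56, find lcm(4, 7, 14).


In a divisor lattice, join = lcm (least common multiple).
Compute lcm iteratively: start with first element, then lcm(current, next).
Elements: [4, 7, 14]
lcm(4,7) = 28
lcm(28,14) = 28
Final lcm = 28


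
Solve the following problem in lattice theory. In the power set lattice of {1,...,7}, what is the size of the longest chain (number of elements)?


A chain is a totally ordered subset; we count the number of elements in a maximum chain.
Compute, for each element x, the size of the longest chain ending at x:
  {}: 1
  {1}: 2
  {2}: 2
  {3}: 2
  {4}: 2
  {5}: 2
  ...
A maximum chain: {} < {1} < {1,2} < {1,2,3} < {1,2,3,4} < {1,2,3,4,5} < {1,2,3,4,5,6} < {1,2,3,4,5,6,7}
Number of elements in the longest chain: 8
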